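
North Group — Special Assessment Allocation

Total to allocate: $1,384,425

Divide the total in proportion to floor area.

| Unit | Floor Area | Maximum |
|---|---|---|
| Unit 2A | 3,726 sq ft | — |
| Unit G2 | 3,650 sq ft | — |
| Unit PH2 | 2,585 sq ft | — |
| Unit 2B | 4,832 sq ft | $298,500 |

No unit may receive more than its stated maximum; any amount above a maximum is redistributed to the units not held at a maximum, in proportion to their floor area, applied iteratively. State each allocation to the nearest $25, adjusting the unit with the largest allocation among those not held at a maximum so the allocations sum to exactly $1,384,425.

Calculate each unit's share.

Unit 2A: $406,200 · Unit G2: $397,925 · Unit PH2: $281,800 · Unit 2B: $298,500

Sum of floor area: 14,793.
Pro-rata shares before constraints: Unit 2A 348,703.28; Unit G2 341,590.70; Unit PH2 241,921.09; Unit 2B 452,209.94.
Cap binds for Unit 2B ($298,500); remaining pool $1,085,925 reallocated over remaining floor area 9,961.
Shares after redistribution: Unit 2A 406,199.83 → $406,200; Unit G2 397,914.49 → $397,925; Unit PH2 281,810.67 → $281,800.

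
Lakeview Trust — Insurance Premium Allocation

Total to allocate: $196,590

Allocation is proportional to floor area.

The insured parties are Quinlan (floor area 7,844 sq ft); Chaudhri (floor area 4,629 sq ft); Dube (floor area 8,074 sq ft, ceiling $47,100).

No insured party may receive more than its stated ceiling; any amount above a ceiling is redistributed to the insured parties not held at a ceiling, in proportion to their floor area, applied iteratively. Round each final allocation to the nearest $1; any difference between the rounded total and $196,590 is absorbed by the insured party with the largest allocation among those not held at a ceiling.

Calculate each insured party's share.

Floor area total: 20,547.
Unconstrained shares: Quinlan 75,049.98; Chaudhri 44,289.44; Dube 77,250.58.
Capped: Dube ($47,100); residual $149,490 reallocated over remaining floor area 12,473.
Redistributed shares: Quinlan 94,011.03 → $94,011; Chaudhri 55,478.97 → $55,479.

Quinlan: $94,011 | Chaudhri: $55,479 | Dube: $47,100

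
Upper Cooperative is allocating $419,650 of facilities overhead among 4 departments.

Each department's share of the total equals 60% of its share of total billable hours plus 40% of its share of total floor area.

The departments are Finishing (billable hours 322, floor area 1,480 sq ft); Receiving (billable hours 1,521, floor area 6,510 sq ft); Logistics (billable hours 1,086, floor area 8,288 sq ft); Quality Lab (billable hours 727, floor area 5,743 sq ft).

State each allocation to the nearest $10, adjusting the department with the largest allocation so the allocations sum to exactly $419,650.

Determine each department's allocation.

Finishing: $33,460 | Receiving: $154,370 | Logistics: $137,970 | Quality Lab: $93,850

Totals — billable hours 3,656, floor area 22,021.
Composite weights (60% billable hours + 40% floor area): Finishing 0.0797; Receiving 0.3679; Logistics 0.3288; Quality Lab 0.2236.
Proportional shares: Finishing 33,457.88; Receiving 154,375.73; Logistics 137,970.33; Quality Lab 93,846.05.
At nearest $10: Finishing $33,460; Receiving $154,380; Logistics $137,970; Quality Lab $93,850. Sum = $419,660.
Difference $419,650 − $419,660 = −$10 applied to largest allocation (Receiving): Receiving becomes $154,370.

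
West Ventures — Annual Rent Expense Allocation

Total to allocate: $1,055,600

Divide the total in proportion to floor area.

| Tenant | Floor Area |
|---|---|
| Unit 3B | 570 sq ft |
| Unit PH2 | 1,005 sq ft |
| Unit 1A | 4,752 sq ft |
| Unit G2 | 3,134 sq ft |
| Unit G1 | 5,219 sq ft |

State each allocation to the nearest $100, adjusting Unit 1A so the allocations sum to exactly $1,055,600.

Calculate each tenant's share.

Unit 3B: $41,000 · Unit PH2: $72,300 · Unit 1A: $341,600 · Unit G2: $225,400 · Unit G1: $375,300

Floor area total: 14,680.
Raw shares: Unit 3B 570/14,680 × $1,055,600 = 40,987.19; Unit PH2 1,005/14,680 × $1,055,600 = 72,266.89; Unit 1A 4,752/14,680 × $1,055,600 = 341,703.76; Unit G2 3,134/14,680 × $1,055,600 = 225,357.66; Unit G1 5,219/14,680 × $1,055,600 = 375,284.50.
After rounding ($100): Unit 3B $41,000; Unit PH2 $72,300; Unit 1A $341,700; Unit G2 $225,400; Unit G1 $375,300. Sum = $1,055,700.
Difference $1,055,600 − $1,055,700 = −$100 applied to Unit 1A: Unit 1A becomes $341,600.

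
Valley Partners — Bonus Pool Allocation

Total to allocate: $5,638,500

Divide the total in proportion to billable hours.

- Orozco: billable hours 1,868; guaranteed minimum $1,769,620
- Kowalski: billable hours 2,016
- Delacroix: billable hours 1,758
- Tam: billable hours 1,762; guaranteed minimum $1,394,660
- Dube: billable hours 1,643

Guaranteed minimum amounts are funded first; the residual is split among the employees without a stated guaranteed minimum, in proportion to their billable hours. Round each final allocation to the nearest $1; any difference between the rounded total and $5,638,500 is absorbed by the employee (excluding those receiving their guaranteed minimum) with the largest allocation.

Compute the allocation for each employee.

Orozco: $1,769,620 | Kowalski: $920,810 | Delacroix: $802,968 | Tam: $1,394,660 | Dube: $750,442

Guaranteed amounts: Orozco $1,769,620; Tam $1,394,660. Remaining pool $2,474,220.
Remaining pool split over remaining billable hours 5,417: Kowalski 920,809.95 → $920,810; Delacroix 802,968.20 → $802,968; Dube 750,441.84 → $750,442.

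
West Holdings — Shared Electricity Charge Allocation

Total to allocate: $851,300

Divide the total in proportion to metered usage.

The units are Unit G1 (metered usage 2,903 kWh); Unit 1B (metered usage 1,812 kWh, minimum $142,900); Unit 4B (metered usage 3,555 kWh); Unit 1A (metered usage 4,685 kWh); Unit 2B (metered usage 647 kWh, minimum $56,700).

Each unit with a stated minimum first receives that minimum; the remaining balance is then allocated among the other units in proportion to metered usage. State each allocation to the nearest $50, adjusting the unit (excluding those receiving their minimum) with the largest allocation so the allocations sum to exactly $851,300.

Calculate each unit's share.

Minimums first: Unit 1B $142,900; Unit 2B $56,700. Balance $651,700.
Balance split over remaining metered usage 11,143: Unit G1 169,782.38 → $169,800; Unit 4B 207,914.70 → $207,900; Unit 1A 274,002.92 → $274,000.

Unit G1: $169,800; Unit 1B: $142,900; Unit 4B: $207,900; Unit 1A: $274,000; Unit 2B: $56,700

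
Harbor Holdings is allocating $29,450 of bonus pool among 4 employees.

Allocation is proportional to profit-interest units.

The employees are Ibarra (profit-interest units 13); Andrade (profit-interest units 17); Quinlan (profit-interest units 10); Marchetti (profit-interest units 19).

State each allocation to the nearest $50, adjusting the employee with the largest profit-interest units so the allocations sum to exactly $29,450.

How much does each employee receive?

Sum of profit-interest units: 59.
Pro-rata amounts: Ibarra 13/59 × $29,450 = 6,488.98; Andrade 17/59 × $29,450 = 8,485.59; Quinlan 10/59 × $29,450 = 4,991.53; Marchetti 19/59 × $29,450 = 9,483.90.
After rounding ($50): Ibarra $6,500; Andrade $8,500; Quinlan $5,000; Marchetti $9,500. Sum = $29,500.
Difference $29,450 − $29,500 = −$50 applied to largest profit-interest units (Marchetti): Marchetti becomes $9,450.

Ibarra: $6,500 | Andrade: $8,500 | Quinlan: $5,000 | Marchetti: $9,450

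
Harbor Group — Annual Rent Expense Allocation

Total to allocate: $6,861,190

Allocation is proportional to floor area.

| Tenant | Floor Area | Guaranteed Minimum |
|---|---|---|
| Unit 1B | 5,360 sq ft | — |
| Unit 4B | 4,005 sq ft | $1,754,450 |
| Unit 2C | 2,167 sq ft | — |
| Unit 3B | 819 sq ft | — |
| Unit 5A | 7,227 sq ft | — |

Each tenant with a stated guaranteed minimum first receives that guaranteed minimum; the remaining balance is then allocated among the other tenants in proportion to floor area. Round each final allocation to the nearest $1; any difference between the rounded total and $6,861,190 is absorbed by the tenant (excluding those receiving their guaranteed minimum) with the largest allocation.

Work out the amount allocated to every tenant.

Unit 1B: $1,757,666 · Unit 4B: $1,754,450 · Unit 2C: $710,608 · Unit 3B: $268,569 · Unit 5A: $2,369,897

Fund the minimums — Unit 4B $1,754,450. Residual $5,106,740.
Residual split over remaining floor area 15,573: Unit 1B 1,757,665.60 → $1,757,666; Unit 2C 710,608.46 → $710,608; Unit 3B 268,568.68 → $268,569; Unit 5A 2,369,897.26 → $2,369,897.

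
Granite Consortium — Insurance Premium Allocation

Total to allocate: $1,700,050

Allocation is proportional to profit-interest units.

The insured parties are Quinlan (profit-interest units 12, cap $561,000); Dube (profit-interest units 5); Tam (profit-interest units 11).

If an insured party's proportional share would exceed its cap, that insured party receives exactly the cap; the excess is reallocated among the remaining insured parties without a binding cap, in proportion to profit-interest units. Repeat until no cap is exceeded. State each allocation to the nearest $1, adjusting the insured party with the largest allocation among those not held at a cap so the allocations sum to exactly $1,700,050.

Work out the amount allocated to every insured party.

Quinlan: $561,000 · Dube: $355,953 · Tam: $783,097

Profit-interest units total: 28.
Proportional shares (ignoring caps): Quinlan 728,592.86; Dube 303,580.36; Tam 667,876.79.
Capped: Quinlan ($561,000); residual $1,139,050 reallocated over remaining profit-interest units 16.
Redistributed shares: Dube 355,953.12 → $355,953; Tam 783,096.88 → $783,097.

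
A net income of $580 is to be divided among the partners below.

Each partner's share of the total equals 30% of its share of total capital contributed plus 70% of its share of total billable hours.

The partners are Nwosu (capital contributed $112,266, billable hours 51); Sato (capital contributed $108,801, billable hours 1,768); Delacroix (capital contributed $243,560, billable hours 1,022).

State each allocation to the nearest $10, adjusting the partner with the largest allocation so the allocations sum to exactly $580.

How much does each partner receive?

Nwosu: $50 | Sato: $290 | Delacroix: $240

Totals — capital contributed 464,627, billable hours 2,841.
Combined weights (30% capital contributed + 70% billable hours): Nwosu 0.0851; Sato 0.5059; Delacroix 0.4091.
Proportional shares: Nwosu 49.33; Sato 293.41; Delacroix 237.26.
After rounding ($10): Nwosu $50; Sato $290; Delacroix $240. Sum = $580.
No rounding difference to absorb.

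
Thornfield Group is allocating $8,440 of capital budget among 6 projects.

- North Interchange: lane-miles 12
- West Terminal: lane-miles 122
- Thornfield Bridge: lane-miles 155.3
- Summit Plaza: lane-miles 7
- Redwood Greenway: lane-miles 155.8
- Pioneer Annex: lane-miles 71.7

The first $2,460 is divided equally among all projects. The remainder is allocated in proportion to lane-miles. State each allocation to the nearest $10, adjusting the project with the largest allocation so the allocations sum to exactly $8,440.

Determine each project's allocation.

North Interchange: $550 · West Terminal: $1,800 · Thornfield Bridge: $2,180 · Summit Plaza: $490 · Redwood Greenway: $2,190 · Pioneer Annex: $1,230

Equal tier: $2,460 ÷ 6 = $410 apiece.
Remainder $5,980 by lane-miles (total 523.8): North Interchange 137.00 → $140; West Terminal 1,392.82 → $1,390; Thornfield Bridge 1,772.99 → $1,770; Summit Plaza 79.92 → $80; Redwood Greenway 1,778.70 → $1,780; Pioneer Annex 818.57 → $820.
Totals: North Interchange $410 + $140 = $550; West Terminal $410 + $1,390 = $1,800; Thornfield Bridge $410 + $1,770 = $2,180; Summit Plaza $410 + $80 = $490; Redwood Greenway $410 + $1,780 = $2,190; Pioneer Annex $410 + $820 = $1,230.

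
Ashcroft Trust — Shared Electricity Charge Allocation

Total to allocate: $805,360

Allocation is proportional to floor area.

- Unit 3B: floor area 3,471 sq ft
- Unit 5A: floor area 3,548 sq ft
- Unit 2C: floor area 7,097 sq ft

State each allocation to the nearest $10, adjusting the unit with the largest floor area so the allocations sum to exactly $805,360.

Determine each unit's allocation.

Unit 3B: $198,030; Unit 5A: $202,420; Unit 2C: $404,910

Sum of floor area: 3,471 + 3,548 + 7,097 = 14,116.
Raw shares: Unit 3B 198,030.93; Unit 5A 202,424.01; Unit 2C 404,905.07.
At nearest $10: Unit 3B $198,030; Unit 5A $202,420; Unit 2C $404,910. Sum = $805,360.
Sum already equals the total — no adjustment.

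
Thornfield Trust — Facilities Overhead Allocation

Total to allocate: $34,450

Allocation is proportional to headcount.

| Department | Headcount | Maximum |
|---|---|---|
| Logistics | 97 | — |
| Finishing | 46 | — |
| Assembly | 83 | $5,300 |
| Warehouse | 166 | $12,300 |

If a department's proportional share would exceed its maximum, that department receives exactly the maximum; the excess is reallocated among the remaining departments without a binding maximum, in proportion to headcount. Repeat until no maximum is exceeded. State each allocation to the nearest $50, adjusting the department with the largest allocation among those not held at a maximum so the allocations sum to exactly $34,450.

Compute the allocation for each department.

Logistics: $11,450 · Finishing: $5,400 · Assembly: $5,300 · Warehouse: $12,300

Headcount total: 392.
Unconstrained shares: Logistics 8,524.62; Finishing 4,042.60; Assembly 7,294.26; Warehouse 14,588.52.
Capped: Assembly ($5,300), Warehouse ($12,300); balance $16,850 reallocated over remaining headcount 143.
Remaining shares: Logistics 11,429.72 → $11,450; Finishing 5,420.28 → $5,400.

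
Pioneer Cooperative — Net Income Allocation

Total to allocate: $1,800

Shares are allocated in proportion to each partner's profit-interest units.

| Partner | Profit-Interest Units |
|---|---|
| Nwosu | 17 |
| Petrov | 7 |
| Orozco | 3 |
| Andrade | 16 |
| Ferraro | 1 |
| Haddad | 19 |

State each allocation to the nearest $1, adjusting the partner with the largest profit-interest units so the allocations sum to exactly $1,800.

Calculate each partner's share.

Nwosu: $486 · Petrov: $200 · Orozco: $86 · Andrade: $457 · Ferraro: $29 · Haddad: $542

Combined profit-interest units = 63.
Proportional shares: Nwosu 17/63 × $1,800 = 485.71; Petrov 7/63 × $1,800 = 200.00; Orozco 3/63 × $1,800 = 85.71; Andrade 16/63 × $1,800 = 457.14; Ferraro 1/63 × $1,800 = 28.57; Haddad 19/63 × $1,800 = 542.86.
After rounding ($1): Nwosu $486; Petrov $200; Orozco $86; Andrade $457; Ferraro $29; Haddad $543. Sum = $1,801.
Difference $1,800 − $1,801 = −$1 applied to largest profit-interest units (Haddad): Haddad becomes $542.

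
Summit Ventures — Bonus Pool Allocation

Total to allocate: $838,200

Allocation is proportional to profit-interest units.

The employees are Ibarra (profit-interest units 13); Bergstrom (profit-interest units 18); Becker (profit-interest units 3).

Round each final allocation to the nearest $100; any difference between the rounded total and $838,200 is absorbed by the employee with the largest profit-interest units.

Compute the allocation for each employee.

Ibarra: $320,500 · Bergstrom: $443,700 · Becker: $74,000

Sum of profit-interest units: 13 + 18 + 3 = 34.
Proportional shares: Ibarra 320,488.24; Bergstrom 443,752.94; Becker 73,958.82.
After rounding ($100): Ibarra $320,500; Bergstrom $443,800; Becker $74,000. Sum = $838,300.
Difference $838,200 − $838,300 = −$100 applied to largest profit-interest units (Bergstrom): Bergstrom becomes $443,700.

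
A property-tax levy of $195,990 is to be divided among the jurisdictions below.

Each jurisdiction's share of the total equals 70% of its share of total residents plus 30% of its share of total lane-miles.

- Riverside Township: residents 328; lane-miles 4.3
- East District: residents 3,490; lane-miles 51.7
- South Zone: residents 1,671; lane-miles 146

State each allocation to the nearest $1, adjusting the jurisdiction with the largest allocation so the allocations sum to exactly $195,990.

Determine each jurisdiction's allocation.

Riverside Township: $9,450 · East District: $102,278 · South Zone: $84,262

Totals — residents 5,489, lane-miles 202.
Blended shares (70% residents + 30% lane-miles): Riverside Township 0.0482; East District 0.5219; South Zone 0.4299.
Raw shares: Riverside Township 9,449.71; East District 102,278.19; South Zone 84,262.10.
At nearest $1: Riverside Township $9,450; East District $102,278; South Zone $84,262. Sum = $195,990.
No rounding difference to absorb.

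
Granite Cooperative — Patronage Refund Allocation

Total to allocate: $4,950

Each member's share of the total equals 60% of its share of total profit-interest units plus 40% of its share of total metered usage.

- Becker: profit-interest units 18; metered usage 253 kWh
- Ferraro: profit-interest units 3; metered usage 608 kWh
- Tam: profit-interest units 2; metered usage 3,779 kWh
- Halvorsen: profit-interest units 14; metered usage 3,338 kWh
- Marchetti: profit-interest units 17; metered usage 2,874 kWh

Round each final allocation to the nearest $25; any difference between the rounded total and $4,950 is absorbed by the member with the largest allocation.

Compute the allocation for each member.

Profit-interest units total 54; metered usage total 10,852.
Blended shares (60% profit-interest units + 40% metered usage): Becker 0.2093; Ferraro 0.0557; Tam 0.1615; Halvorsen 0.2786; Marchetti 0.2948.
Proportional shares: Becker 1,036.16; Ferraro 275.93; Tam 799.50; Halvorsen 1,379.03; Marchetti 1,459.38.
Rounded to nearest $25: Becker $1,025; Ferraro $275; Tam $800; Halvorsen $1,375; Marchetti $1,450. Sum = $4,925.
Difference $4,950 − $4,925 = +$25 applied to largest allocation (Marchetti): Marchetti becomes $1,475.

Becker: $1,025 · Ferraro: $275 · Tam: $800 · Halvorsen: $1,375 · Marchetti: $1,475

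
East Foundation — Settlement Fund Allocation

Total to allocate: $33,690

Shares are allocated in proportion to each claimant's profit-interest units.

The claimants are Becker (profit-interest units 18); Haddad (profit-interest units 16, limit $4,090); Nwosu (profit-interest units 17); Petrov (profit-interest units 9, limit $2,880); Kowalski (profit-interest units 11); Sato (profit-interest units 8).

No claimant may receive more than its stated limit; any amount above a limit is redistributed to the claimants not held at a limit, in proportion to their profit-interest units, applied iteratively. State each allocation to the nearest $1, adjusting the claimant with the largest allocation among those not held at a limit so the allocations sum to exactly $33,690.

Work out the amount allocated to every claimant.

Sum of profit-interest units: 79.
Unconstrained shares: Becker 7,676.20; Haddad 6,823.29; Nwosu 7,249.75; Petrov 3,838.10; Kowalski 4,691.01; Sato 3,411.65.
Held at cap: Haddad ($4,090), Petrov ($2,880); balance $26,720 reallocated over remaining profit-interest units 54.
Shares after redistribution: Becker 8,906.67 → $8,907; Nwosu 8,411.85 → $8,412; Kowalski 5,442.96 → $5,443; Sato 3,958.52 → $3,959.
Rounding difference −$1 applied to Becker → $8,906.

Becker: $8,906; Haddad: $4,090; Nwosu: $8,412; Petrov: $2,880; Kowalski: $5,443; Sato: $3,959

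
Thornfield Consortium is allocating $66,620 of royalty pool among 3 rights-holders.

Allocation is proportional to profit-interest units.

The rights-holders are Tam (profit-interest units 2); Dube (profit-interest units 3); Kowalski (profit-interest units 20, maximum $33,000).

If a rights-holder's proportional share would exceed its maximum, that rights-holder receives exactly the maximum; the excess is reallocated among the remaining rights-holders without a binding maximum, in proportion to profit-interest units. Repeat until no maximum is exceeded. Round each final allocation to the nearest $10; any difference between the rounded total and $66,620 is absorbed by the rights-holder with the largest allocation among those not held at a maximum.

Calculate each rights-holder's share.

Total profit-interest units = 25.
Pro-rata shares before constraints: Tam 5,329.60; Dube 7,994.40; Kowalski 53,296.00.
Held at cap: Kowalski ($33,000); balance $33,620 reallocated over remaining profit-interest units 5.
Redistributed shares: Tam 13,448.00 → $13,450; Dube 20,172.00 → $20,170.

Tam: $13,450 | Dube: $20,170 | Kowalski: $33,000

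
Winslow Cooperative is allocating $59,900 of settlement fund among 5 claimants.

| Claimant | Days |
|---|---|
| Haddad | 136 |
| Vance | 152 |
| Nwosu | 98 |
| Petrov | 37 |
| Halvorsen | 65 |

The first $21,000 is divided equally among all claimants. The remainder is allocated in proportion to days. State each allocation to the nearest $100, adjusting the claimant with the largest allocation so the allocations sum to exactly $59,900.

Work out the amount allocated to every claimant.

Haddad: $15,000 · Vance: $16,400 · Nwosu: $12,000 · Petrov: $7,100 · Halvorsen: $9,400

Equal tier: $21,000 ÷ 5 = $4,200 apiece.
Remainder $38,900 by days (total 488): Haddad 10,840.98 → $10,800; Vance 12,116.39 → $12,100; Nwosu 7,811.89 → $7,800; Petrov 2,949.39 → $2,900; Halvorsen 5,181.35 → $5,200.
Rounding difference +$100 on remainder applied to Vance.
Totals: Haddad $4,200 + $10,800 = $15,000; Vance $4,200 + $12,200 = $16,400; Nwosu $4,200 + $7,800 = $12,000; Petrov $4,200 + $2,900 = $7,100; Halvorsen $4,200 + $5,200 = $9,400.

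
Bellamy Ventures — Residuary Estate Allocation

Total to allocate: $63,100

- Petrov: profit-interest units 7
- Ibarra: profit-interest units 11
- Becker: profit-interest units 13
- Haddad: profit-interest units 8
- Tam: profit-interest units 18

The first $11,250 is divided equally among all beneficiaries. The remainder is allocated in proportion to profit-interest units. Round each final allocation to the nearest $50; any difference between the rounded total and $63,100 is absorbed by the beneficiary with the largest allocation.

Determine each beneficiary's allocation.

Petrov: $8,600; Ibarra: $12,250; Becker: $14,100; Haddad: $9,550; Tam: $18,600

Equal tier: $11,250 ÷ 5 = $2,250 apiece.
Remainder $51,850 by profit-interest units (total 57): Petrov 6,367.54 → $6,350; Ibarra 10,006.14 → $10,000; Becker 11,825.44 → $11,850; Haddad 7,277.19 → $7,300; Tam 16,373.68 → $16,350.
Totals: Petrov $2,250 + $6,350 = $8,600; Ibarra $2,250 + $10,000 = $12,250; Becker $2,250 + $11,850 = $14,100; Haddad $2,250 + $7,300 = $9,550; Tam $2,250 + $16,350 = $18,600.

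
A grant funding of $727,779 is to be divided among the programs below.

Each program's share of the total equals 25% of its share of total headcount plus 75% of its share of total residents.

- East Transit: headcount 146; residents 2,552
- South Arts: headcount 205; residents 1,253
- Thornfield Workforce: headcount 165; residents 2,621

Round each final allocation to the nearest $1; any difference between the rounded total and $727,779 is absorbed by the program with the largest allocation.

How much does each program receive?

East Transit: $268,251; South Arts: $178,716; Thornfield Workforce: $280,812

Headcount total 516; residents total 6,426.
Blended shares (25% headcount + 75% residents): East Transit 0.3686; South Arts 0.2456; Thornfield Workforce 0.3858.
Pro-rata amounts: East Transit 268,251.27; South Arts 178,715.98; Thornfield Workforce 280,811.75.
After rounding ($1): East Transit $268,251; South Arts $178,716; Thornfield Workforce $280,812. Sum = $727,779.
No rounding difference to absorb.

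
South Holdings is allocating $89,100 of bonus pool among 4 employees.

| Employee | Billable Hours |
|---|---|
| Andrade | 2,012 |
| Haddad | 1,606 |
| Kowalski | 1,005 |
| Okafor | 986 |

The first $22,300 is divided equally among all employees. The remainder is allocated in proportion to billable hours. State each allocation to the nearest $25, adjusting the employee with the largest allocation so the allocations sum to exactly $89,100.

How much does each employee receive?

$22,300 shared equally gives $5,575 per employee.
Remainder $66,800 by billable hours (total 5,609): Andrade 23,961.78 → $23,950; Haddad 19,126.55 → $19,125; Kowalski 11,968.98 → $11,975; Okafor 11,742.70 → $11,750.
Totals: Andrade $5,575 + $23,950 = $29,525; Haddad $5,575 + $19,125 = $24,700; Kowalski $5,575 + $11,975 = $17,550; Okafor $5,575 + $11,750 = $17,325.

Andrade: $29,525 | Haddad: $24,700 | Kowalski: $17,550 | Okafor: $17,325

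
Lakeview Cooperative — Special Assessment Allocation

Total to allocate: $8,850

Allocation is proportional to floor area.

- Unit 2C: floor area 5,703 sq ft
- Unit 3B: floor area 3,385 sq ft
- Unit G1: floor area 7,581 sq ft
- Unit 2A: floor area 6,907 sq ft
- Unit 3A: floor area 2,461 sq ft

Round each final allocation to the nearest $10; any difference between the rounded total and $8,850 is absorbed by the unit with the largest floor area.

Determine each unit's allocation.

Floor area total: 5,703 + 3,385 + 7,581 + 6,907 + 2,461 = 26,037.
Unrounded shares: Unit 2C 1,938.45; Unit 3B 1,150.56; Unit G1 2,576.79; Unit 2A 2,347.70; Unit 3A 836.50.
After rounding ($10): Unit 2C $1,940; Unit 3B $1,150; Unit G1 $2,580; Unit 2A $2,350; Unit 3A $840. Sum = $8,860.
Difference $8,850 − $8,860 = −$10 applied to largest floor area (Unit G1): Unit G1 becomes $2,570.

Unit 2C: $1,940 | Unit 3B: $1,150 | Unit G1: $2,570 | Unit 2A: $2,350 | Unit 3A: $840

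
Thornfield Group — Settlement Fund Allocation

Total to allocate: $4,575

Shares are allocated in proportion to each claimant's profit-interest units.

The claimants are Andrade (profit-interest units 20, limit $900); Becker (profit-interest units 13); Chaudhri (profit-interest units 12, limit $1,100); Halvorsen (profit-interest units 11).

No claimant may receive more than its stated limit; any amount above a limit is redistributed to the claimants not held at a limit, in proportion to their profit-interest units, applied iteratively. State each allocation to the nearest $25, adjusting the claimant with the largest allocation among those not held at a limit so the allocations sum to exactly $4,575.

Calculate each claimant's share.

Total profit-interest units = 56.
Proportional shares (ignoring caps): Andrade 1,633.93; Becker 1,062.05; Chaudhri 980.36; Halvorsen 898.66.
Held at cap: Andrade ($900); balance $3,675 reallocated over remaining profit-interest units 36.
Held at cap: Chaudhri ($1,100); balance $2,575 reallocated over remaining profit-interest units 24.
Redistributed shares: Becker 1,394.79 → $1,400; Halvorsen 1,180.21 → $1,175.

Andrade: $900; Becker: $1,400; Chaudhri: $1,100; Halvorsen: $1,175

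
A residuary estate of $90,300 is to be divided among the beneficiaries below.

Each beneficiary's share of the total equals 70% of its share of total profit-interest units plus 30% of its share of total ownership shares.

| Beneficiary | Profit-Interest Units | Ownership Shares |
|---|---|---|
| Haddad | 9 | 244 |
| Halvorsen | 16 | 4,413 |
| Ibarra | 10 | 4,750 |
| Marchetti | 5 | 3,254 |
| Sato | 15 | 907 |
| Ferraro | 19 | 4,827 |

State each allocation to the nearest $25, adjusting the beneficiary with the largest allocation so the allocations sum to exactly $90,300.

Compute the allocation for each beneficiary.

Haddad: $8,050; Halvorsen: $20,175; Ibarra: $15,525; Marchetti: $9,075; Sato: $14,150; Ferraro: $23,325

Profit-interest units total 74; ownership shares total 18,395.
Combined weights (70% profit-interest units + 30% ownership shares): Haddad 0.0891; Halvorsen 0.2233; Ibarra 0.1721; Marchetti 0.1004; Sato 0.1567; Ferraro 0.2585.
Raw shares: Haddad 8,047.04; Halvorsen 20,165.98; Ibarra 15,537.14; Marchetti 9,063.06; Sato 14,148.56; Ferraro 23,338.23.
At nearest $25: Haddad $8,050; Halvorsen $20,175; Ibarra $15,525; Marchetti $9,075; Sato $14,150; Ferraro $23,350. Sum = $90,325.
Difference $90,300 − $90,325 = −$25 applied to largest allocation (Ferraro): Ferraro becomes $23,325.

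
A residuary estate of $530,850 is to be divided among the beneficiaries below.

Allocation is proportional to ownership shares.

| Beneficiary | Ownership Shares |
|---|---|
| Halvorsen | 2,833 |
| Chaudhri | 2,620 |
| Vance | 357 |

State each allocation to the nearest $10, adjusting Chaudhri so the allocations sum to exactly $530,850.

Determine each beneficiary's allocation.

Halvorsen: $258,850 | Chaudhri: $239,380 | Vance: $32,620

Sum of ownership shares: 5,810.
Raw shares: Halvorsen 2,833/5,810 × $530,850 = 258,846.48; Chaudhri 2,620/5,810 × $530,850 = 239,385.03; Vance 357/5,810 × $530,850 = 32,618.49.
After rounding ($10): Halvorsen $258,850; Chaudhri $239,390; Vance $32,620. Sum = $530,860.
Difference $530,850 − $530,860 = −$10 applied to Chaudhri: Chaudhri becomes $239,380.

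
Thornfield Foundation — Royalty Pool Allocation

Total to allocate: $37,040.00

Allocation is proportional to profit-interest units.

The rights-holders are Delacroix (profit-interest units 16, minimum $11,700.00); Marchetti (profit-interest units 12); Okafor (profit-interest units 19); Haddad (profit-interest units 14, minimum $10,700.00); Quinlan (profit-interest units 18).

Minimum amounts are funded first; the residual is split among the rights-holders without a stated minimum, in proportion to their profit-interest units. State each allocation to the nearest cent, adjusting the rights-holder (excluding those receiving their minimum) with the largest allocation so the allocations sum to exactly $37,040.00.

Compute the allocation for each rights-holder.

Delacroix: $11,700.00 | Marchetti: $3,585.31 | Okafor: $5,676.73 | Haddad: $10,700.00 | Quinlan: $5,377.96

Guaranteed amounts: Delacroix $11,700.00; Haddad $10,700.00. Balance $14,640.00.
Balance split over remaining profit-interest units 49: Marchetti 3,585.3061 → $3,585.31; Okafor 5,676.7347 → $5,676.73; Quinlan 5,377.9592 → $5,377.96.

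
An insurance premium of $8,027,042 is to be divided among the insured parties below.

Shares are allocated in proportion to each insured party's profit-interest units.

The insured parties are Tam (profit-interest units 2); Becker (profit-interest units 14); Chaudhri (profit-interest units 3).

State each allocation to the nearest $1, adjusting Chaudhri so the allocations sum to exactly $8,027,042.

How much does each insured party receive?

Total profit-interest units = 19.
Unrounded shares: Tam 2/19 × $8,027,042 = 844,951.79; Becker 14/19 × $8,027,042 = 5,914,662.53; Chaudhri 3/19 × $8,027,042 = 1,267,427.68.
Rounded to nearest $1: Tam $844,952; Becker $5,914,663; Chaudhri $1,267,428. Sum = $8,027,043.
Difference $8,027,042 − $8,027,043 = −$1 applied to Chaudhri: Chaudhri becomes $1,267,427.

Tam: $844,952; Becker: $5,914,663; Chaudhri: $1,267,427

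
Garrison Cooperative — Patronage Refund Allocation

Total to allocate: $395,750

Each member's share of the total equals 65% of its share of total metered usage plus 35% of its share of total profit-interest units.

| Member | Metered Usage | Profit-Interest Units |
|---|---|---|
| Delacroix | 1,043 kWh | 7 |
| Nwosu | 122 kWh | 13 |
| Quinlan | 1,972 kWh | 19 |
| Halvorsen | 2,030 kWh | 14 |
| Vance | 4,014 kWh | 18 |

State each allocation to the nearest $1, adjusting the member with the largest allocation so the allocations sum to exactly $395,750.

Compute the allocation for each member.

Totals — metered usage 9,181, profit-interest units 71.
Combined weights (65% metered usage + 35% profit-interest units): Delacroix 0.1083; Nwosu 0.0727; Quinlan 0.2333; Halvorsen 0.2127; Vance 0.3729.
Pro-rata amounts: Delacroix 42,879.42; Nwosu 28,779.70; Quinlan 92,319.13; Halvorsen 84,189.80; Vance 147,581.95.
After rounding ($1): Delacroix $42,879; Nwosu $28,780; Quinlan $92,319; Halvorsen $84,190; Vance $147,582. Sum = $395,750.
No rounding difference to absorb.

Delacroix: $42,879 · Nwosu: $28,780 · Quinlan: $92,319 · Halvorsen: $84,190 · Vance: $147,582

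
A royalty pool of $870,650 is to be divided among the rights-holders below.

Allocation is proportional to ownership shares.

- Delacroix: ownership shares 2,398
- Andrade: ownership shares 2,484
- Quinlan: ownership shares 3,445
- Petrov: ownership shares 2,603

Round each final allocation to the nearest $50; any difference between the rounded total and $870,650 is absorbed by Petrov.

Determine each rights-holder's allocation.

Combined ownership shares = 10,930.
Pro-rata amounts: Delacroix 2,398/10,930 × $870,650 = 191,017.26; Andrade 2,484/10,930 × $870,650 = 197,867.76; Quinlan 3,445/10,930 × $870,650 = 274,418.05; Petrov 2,603/10,930 × $870,650 = 207,346.93.
At nearest $50: Delacroix $191,000; Andrade $197,850; Quinlan $274,400; Petrov $207,350. Sum = $870,600.
Difference $870,650 − $870,600 = +$50 applied to Petrov: Petrov becomes $207,400.

Delacroix: $191,000 | Andrade: $197,850 | Quinlan: $274,400 | Petrov: $207,400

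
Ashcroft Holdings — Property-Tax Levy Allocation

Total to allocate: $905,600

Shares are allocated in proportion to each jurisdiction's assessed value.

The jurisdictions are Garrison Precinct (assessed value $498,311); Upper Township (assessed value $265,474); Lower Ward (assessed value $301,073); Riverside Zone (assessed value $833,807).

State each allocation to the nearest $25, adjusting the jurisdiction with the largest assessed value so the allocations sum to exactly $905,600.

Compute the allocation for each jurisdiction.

Combined assessed value = 498,311 + 265,474 + 301,073 + 833,807 = 1,898,665.
Pro-rata amounts: Garrison Precinct 237,677.76; Upper Township 126,622.26; Lower Ward 143,601.80; Riverside Zone 397,698.18.
Rounded to nearest $25: Garrison Precinct $237,675; Upper Township $126,625; Lower Ward $143,600; Riverside Zone $397,700. Sum = $905,600.
Rounded total matches; no reconciliation needed.

Garrison Precinct: $237,675 | Upper Township: $126,625 | Lower Ward: $143,600 | Riverside Zone: $397,700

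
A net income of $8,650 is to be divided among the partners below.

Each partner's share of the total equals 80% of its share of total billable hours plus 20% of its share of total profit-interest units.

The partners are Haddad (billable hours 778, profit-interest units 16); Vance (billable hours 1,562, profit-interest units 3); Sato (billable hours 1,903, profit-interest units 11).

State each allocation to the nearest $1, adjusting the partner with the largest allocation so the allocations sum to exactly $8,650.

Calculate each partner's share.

Billable hours total 4,243; profit-interest units total 30.
Blended shares (80% billable hours + 20% profit-interest units): Haddad 0.2534; Vance 0.3145; Sato 0.4321.
Raw shares: Haddad 2,191.52; Vance 2,720.499; Sato 3,737.98.
At nearest $1: Haddad $2,192; Vance $2,720; Sato $3,738. Sum = $8,650.
Sum already equals the total — no adjustment.

Haddad: $2,192 · Vance: $2,720 · Sato: $3,738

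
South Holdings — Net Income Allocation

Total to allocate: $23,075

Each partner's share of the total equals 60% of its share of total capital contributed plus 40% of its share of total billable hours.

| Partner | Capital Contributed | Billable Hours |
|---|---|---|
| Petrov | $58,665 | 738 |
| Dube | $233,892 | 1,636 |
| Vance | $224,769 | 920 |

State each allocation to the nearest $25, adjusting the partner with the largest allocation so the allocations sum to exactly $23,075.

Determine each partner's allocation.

Petrov: $3,650; Dube: $10,825; Vance: $8,600

Totals — capital contributed 517,326, billable hours 3,294.
Blended shares (60% capital contributed + 40% billable hours): Petrov 0.1577; Dube 0.4699; Vance 0.3724.
Proportional shares: Petrov 3,637.95; Dube 10,843.74; Vance 8,593.31.
After rounding ($25): Petrov $3,650; Dube $10,850; Vance $8,600. Sum = $23,100.
Difference $23,075 − $23,100 = −$25 applied to largest allocation (Dube): Dube becomes $10,825.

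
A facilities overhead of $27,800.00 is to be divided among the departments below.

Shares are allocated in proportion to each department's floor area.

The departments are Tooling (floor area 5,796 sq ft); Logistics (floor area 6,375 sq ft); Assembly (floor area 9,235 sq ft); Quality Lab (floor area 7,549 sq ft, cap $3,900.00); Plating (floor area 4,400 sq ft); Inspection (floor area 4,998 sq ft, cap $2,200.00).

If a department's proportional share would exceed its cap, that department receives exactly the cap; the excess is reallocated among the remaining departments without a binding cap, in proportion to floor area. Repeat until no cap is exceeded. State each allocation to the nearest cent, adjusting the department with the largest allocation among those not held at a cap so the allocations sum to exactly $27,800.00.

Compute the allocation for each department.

Tooling: $4,873.80 | Logistics: $5,360.67 | Assembly: $7,765.62 | Quality Lab: $3,900.00 | Plating: $3,699.91 | Inspection: $2,200.00

Floor area total: 38,353.
Proportional shares (ignoring caps): Tooling 4,201.2046; Logistics 4,620.8902; Assembly 6,693.9483; Quality Lab 5,471.8588; Plating 3,189.3203; Inspection 3,622.7779.
Cap binds for Quality Lab ($3,900.00), Inspection ($2,200.00); remaining pool $21,700.00 reallocated over remaining floor area 25,806.
Redistributed shares: Tooling 4,873.7968 → $4,873.80; Logistics 5,360.6719 → $5,360.67; Assembly 7,765.6165 → $7,765.62; Plating 3,699.9147 → $3,699.91.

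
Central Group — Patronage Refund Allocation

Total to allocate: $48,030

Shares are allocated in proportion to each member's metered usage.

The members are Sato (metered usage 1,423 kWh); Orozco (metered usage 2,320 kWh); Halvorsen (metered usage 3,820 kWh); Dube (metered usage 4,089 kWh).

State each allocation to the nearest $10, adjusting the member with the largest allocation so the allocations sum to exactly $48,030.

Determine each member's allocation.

Metered usage total: 11,652.
Proportional shares: Sato 1,423/11,652 × $48,030 = 5,865.66; Orozco 2,320/11,652 × $48,030 = 9,563.13; Halvorsen 3,820/11,652 × $48,030 = 15,746.19; Dube 4,089/11,652 × $48,030 = 16,855.02.
At nearest $10: Sato $5,870; Orozco $9,560; Halvorsen $15,750; Dube $16,860. Sum = $48,040.
Difference $48,030 − $48,040 = −$10 applied to largest allocation (Dube): Dube becomes $16,850.

Sato: $5,870 | Orozco: $9,560 | Halvorsen: $15,750 | Dube: $16,850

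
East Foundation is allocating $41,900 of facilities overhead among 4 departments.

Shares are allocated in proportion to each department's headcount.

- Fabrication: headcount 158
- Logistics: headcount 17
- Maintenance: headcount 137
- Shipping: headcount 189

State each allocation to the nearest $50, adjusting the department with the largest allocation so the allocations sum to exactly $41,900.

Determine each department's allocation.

Fabrication: $13,200 | Logistics: $1,400 | Maintenance: $11,450 | Shipping: $15,850

Combined headcount = 501.
Pro-rata amounts: Fabrication 158/501 × $41,900 = 13,213.97; Logistics 17/501 × $41,900 = 1,421.76; Maintenance 137/501 × $41,900 = 11,457.68; Shipping 189/501 × $41,900 = 15,806.59.
After rounding ($50): Fabrication $13,200; Logistics $1,400; Maintenance $11,450; Shipping $15,800. Sum = $41,850.
Difference $41,900 − $41,850 = +$50 applied to largest allocation (Shipping): Shipping becomes $15,850.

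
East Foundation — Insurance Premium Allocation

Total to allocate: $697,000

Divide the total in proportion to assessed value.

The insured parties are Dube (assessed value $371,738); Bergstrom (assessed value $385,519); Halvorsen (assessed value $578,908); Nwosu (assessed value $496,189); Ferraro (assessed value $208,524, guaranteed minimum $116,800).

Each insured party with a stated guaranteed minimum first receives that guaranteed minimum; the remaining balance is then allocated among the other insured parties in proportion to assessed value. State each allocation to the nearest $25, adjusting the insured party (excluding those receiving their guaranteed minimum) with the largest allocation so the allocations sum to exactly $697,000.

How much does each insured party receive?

Dube: $117,700 · Bergstrom: $122,075 · Halvorsen: $183,300 · Nwosu: $157,125 · Ferraro: $116,800

Minimums first: Ferraro $116,800. Residual $580,200.
Residual split over remaining assessed value 1,832,354: Dube 117,707.82 → $117,700; Bergstrom 122,071.46 → $122,075; Halvorsen 183,306.51 → $183,300; Nwosu 157,114.21 → $157,125.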